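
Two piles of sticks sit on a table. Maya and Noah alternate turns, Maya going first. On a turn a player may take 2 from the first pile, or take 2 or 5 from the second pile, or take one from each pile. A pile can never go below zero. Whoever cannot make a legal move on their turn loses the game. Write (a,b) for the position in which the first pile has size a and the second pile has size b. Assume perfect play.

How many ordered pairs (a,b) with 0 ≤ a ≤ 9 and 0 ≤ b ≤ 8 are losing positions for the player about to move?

Compute win/loss labels from the base case upward. A position with no move is L. Any other position is W if it can reach an L in one move, else L.
Every move lowers a or b (never raises either), so fill the grid row by row in increasing a, and left to right within a row: each cell's successors are then already labelled.
      b=0  b=1  b=2  b=3  b=4  b=5  b=6  b=7  b=8
a=0:    L    L    W    W    L    W    W    L    L
a=1:    L    W    W    L    L    W    W    L    W
a=2:    W    W    L    L    W    W    L    W    W
a=3:    W    L    L    W    W    L    W    W    L
a=4:    L    L    W    W    L    W    W    L    L
a=5:    L    W    W    L    L    W    W    L    W
a=6:    W    W    L    L    W    W    L    W    W
a=7:    W    L    L    W    W    L    W    W    L
a=8:    L    L    W    W    L    W    W    L    L
a=9:    L    W    W    L    L    W    W    L    W
Cells with no legal move (terminal, hence L): (0,0), (0,1), (1,0).
The remaining L cells, each justified by listing all of its moves:
(0,4): →(0,2)(W) only, which is W, so L
(0,7): →(0,5)(W), (0,2)(W) — all W, so L
(0,8): →(0,6)(W), (0,3)(W) — all W, so L
(1,3): →(1,1)(W), (0,2)(W) — all W, so L
(1,4): →(1,2)(W), (0,3)(W) — all W, so L
(1,7): →(1,5)(W), (1,2)(W), (0,6)(W) — all W, so L
(2,2): →(0,2)(W), (2,0)(W), (1,1)(W) — all W, so L
(2,3): →(0,3)(W), (2,1)(W), (1,2)(W) — all W, so L
(2,6): →(0,6)(W), (2,4)(W), (2,1)(W), (1,5)(W) — all W, so L
(3,1): →(1,1)(W), (2,0)(W) — all W, so L
(3,2): →(1,2)(W), (3,0)(W), (2,1)(W) — all W, so L
(3,5): →(1,5)(W), (3,3)(W), (3,0)(W), (2,4)(W) — all W, so L
(3,8): →(1,8)(W), (3,6)(W), (3,3)(W), (2,7)(W) — all W, so L
(4,0): →(2,0)(W) only, which is W, so L
(4,1): →(2,1)(W), (3,0)(W) — all W, so L
(4,4): →(2,4)(W), (4,2)(W), (3,3)(W) — all W, so L
(4,7): →(2,7)(W), (4,5)(W), (4,2)(W), (3,6)(W) — all W, so L
(4,8): →(2,8)(W), (4,6)(W), (4,3)(W), (3,7)(W) — all W, so L
(5,0): →(3,0)(W) only, which is W, so L
(5,3): →(3,3)(W), (5,1)(W), (4,2)(W) — all W, so L
(5,4): →(3,4)(W), (5,2)(W), (4,3)(W) — all W, so L
(5,7): →(3,7)(W), (5,5)(W), (5,2)(W), (4,6)(W) — all W, so L
(6,2): →(4,2)(W), (6,0)(W), (5,1)(W) — all W, so L
(6,3): →(4,3)(W), (6,1)(W), (5,2)(W) — all W, so L
(6,6): →(4,6)(W), (6,4)(W), (6,1)(W), (5,5)(W) — all W, so L
(7,1): →(5,1)(W), (6,0)(W) — all W, so L
(7,2): →(5,2)(W), (7,0)(W), (6,1)(W) — all W, so L
(7,5): →(5,5)(W), (7,3)(W), (7,0)(W), (6,4)(W) — all W, so L
(7,8): →(5,8)(W), (7,6)(W), (7,3)(W), (6,7)(W) — all W, so L
(8,0): →(6,0)(W) only, which is W, so L
(8,1): →(6,1)(W), (7,0)(W) — all W, so L
(8,4): →(6,4)(W), (8,2)(W), (7,3)(W) — all W, so L
(8,7): →(6,7)(W), (8,5)(W), (8,2)(W), (7,6)(W) — all W, so L
(8,8): →(6,8)(W), (8,6)(W), (8,3)(W), (7,7)(W) — all W, so L
(9,0): →(7,0)(W) only, which is W, so L
(9,3): →(7,3)(W), (9,1)(W), (8,2)(W) — all W, so L
(9,4): →(7,4)(W), (9,2)(W), (8,3)(W) — all W, so L
(9,7): →(7,7)(W), (9,5)(W), (9,2)(W), (8,6)(W) — all W, so L
Every other cell has at least one move into one of the L cells above, so it is W.
L cells per row: a=0: 5, a=1: 4, a=2: 3, a=3: 4, a=4: 5, a=5: 4, a=6: 3, a=7: 4, a=8: 5, a=9: 4; total 41.

41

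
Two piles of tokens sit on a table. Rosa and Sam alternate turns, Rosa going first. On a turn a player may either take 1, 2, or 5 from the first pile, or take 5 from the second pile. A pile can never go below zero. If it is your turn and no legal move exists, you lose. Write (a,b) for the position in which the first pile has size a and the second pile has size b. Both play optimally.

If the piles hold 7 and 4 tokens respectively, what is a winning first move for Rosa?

Move to (6,4).

Classify positions by backward induction: terminal positions (no move available) are L. From any other position, the mover wins iff some move reaches an L.
No move ever increases a pile, so every position that can arise here has a ≤ 7 and b ≤ 4; it is enough to label the cells with 0 ≤ a ≤ 7 and 0 ≤ b ≤ 4.
Every move lowers a or b (never raises either), so fill the grid row by row in increasing a, and left to right within a row: each cell's successors are then already labelled.
      b=0  b=1  b=2  b=3  b=4
a=0:    L    L    L    L    L
a=1:    W    W    W    W    W
a=2:    W    W    W    W    W
a=3:    L    L    L    L    L
a=4:    W    W    W    W    W
a=5:    W    W    W    W    W
a=6:    L    L    L    L    L
a=7:    W    W    W    W    W
Cells with no legal move (terminal, hence L): (0,0), (0,1), (0,2), (0,3), (0,4).
The remaining L cells, each justified by listing all of its moves:
(3,0): moves to (2,0)(W), (1,0)(W); every one is W ⇒ L
(3,1): moves to (2,1)(W), (1,1)(W); every one is W ⇒ L
(3,2): moves to (2,2)(W), (1,2)(W); every one is W ⇒ L
(3,3): moves to (2,3)(W), (1,3)(W); every one is W ⇒ L
(3,4): moves to (2,4)(W), (1,4)(W); every one is W ⇒ L
(6,0): moves to (5,0)(W), (4,0)(W), (1,0)(W); every one is W ⇒ L
(6,1): moves to (5,1)(W), (4,1)(W), (1,1)(W); every one is W ⇒ L
(6,2): moves to (5,2)(W), (4,2)(W), (1,2)(W); every one is W ⇒ L
(6,3): moves to (5,3)(W), (4,3)(W), (1,3)(W); every one is W ⇒ L
(6,4): moves to (5,4)(W), (4,4)(W), (1,4)(W); every one is W ⇒ L
Every other cell has at least one move into one of the L cells above, so it is W.
From (7,4), the L positions reachable in one move are: (6,4).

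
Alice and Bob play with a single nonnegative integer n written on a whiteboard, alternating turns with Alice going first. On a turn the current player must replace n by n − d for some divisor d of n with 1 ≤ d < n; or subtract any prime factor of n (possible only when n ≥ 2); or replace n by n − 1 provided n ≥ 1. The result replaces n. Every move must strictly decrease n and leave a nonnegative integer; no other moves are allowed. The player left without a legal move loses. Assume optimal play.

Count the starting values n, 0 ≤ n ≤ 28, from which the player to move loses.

Work bottom-up. With no move the player to move loses. Otherwise the position is W if at least one move leads to an L position for the opponent, and L if every move leads to a W.
n=0: no move → L
n=1: reaches L-position 0 → W
n=2: reaches L-position 0 → W
n=3: reaches L-position 0 → W
n=4: only reaches 2(W), 3(W), all W → L
n=5: reaches L-position 0 → W
n=6: reaches L-position 4 → W
n=7: reaches L-position 0 → W
n=8: reaches L-position 4 → W
n=9: only reaches 6(W), 8(W), all W → L
n=10: reaches L-position 9 → W
n=11: reaches L-position 0 → W
n=12: reaches L-position 9 → W
n=13: reaches L-position 0 → W
n=14: only reaches 7(W), 12(W), 13(W), all W → L
n=15: reaches L-position 14 → W
n=16: reaches L-position 14 → W
n=17: reaches L-position 0 → W
n=18: reaches L-position 9 → W
n=19: reaches L-position 0 → W
n=20: only reaches 10(W), 15(W), 16(W), 18(W), 19(W), all W → L
n=21: reaches L-position 14 → W
n=22: reaches L-position 20 → W
n=23: reaches L-position 0 → W
n=24: reaches L-position 20 → W
n=25: reaches L-position 20 → W
n=26: only reaches 13(W), 24(W), 25(W), all W → L
n=27: reaches L-position 26 → W
n=28: reaches L-position 14 → W
L entries with 0 ≤ n ≤ 28: n = 0, 4, 9, 14, 20, 26; that makes 6.

6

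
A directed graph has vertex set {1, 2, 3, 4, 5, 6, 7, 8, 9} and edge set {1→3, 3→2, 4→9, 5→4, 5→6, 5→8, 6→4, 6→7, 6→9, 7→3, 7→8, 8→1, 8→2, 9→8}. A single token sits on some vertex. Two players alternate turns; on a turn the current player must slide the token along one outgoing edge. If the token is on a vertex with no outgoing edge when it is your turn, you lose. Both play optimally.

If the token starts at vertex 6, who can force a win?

The first player wins.

Work bottom-up. With no move the player to move loses. Otherwise the position is W if at least one move leads to an L position for the opponent, and L if every move leads to a W.
Every edge goes from a vertex to one that appears earlier in the order 2, 3, 1, 8, 9, 7, 4, 6, 5, so processing vertices in that order labels each vertex after all of its successors.
2: no outgoing edge → L
3: W (go to 2, an L position)
1: L (sole option 3(W) is W)
8: W (go to 1, an L position)
9: L (sole option 8(W) is W)
7: L (options 8(W), 3(W) are all W)
4: W (go to 9, an L position)
6: W (go to 7, an L position)
5: L (options 6(W), 4(W), 8(W) are all W)
The starting position 6 is W: the player to move should move to 7, handing over an L position.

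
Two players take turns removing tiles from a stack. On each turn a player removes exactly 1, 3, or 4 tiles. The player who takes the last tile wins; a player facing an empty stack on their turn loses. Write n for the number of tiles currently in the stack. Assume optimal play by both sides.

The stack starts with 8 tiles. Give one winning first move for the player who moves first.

Remove 1, leaving 7.

Positions with no move are L. A position that does have a move is losing for the player to move precisely when every available move leads to a winning position for the opponent. Fill in the labels:
n=0: no move → L
n=1: W (go to 0, an L position)
n=2: L (sole option 1(W) is W)
n=3: W (go to 2, an L position)
n=4: W (go to 0, an L position)
n=5: W (go to 2, an L position)
n=6: W (go to 2, an L position)
n=7: L (options 6(W), 4(W), 3(W) are all W)
n=8: W (go to 7, an L position)
From 8, the L positions reachable in one move are: 7.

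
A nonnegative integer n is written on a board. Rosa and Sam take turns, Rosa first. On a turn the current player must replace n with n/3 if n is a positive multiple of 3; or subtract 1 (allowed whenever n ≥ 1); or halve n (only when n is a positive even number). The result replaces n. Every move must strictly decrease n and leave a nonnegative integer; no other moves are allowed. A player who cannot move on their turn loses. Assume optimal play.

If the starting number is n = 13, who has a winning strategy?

Build the W/L table. Terminal = L. A non-terminal position is W if it has a move to some L; otherwise it is L.
n=0: no move → L
n=1: →0(L), so W
n=2: →1(W) only, which is W, so L
n=3: →2(L), so W
n=4: →2(L), so W
n=5: →4(W) only, which is W, so L
n=6: →2(L), so W
n=7: →6(W) only, which is W, so L
n=8: →7(L), so W
n=9: →3(W), 8(W) — all W, so L
n=10: →5(L), so W
n=11: →10(W) only, which is W, so L
n=12: →11(L), so W
n=13: →12(W) only, which is W, so L
The starting position 13 is L: whatever Rosa does, the opponent receives a W position.

Sam wins.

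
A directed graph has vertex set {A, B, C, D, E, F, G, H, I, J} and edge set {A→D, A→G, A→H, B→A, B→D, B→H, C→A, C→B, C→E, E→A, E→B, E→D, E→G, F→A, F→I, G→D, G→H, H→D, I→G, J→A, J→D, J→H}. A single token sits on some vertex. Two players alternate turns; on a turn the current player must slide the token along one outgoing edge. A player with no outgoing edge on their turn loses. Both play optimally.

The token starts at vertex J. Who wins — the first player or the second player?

Label each position W (a win for the player to move) or L (a loss). A position with no legal move is L; any other position is W exactly when some move reaches an L, and L when every move reaches a W.
Every edge goes from a vertex to one that appears earlier in the order D, H, G, A, B, I, E, C, F, J, so processing vertices in that order labels each vertex after all of its successors.
D: no outgoing edge → L
H: reaches L-position D → W
G: reaches L-position D → W
A: reaches L-position D → W
B: reaches L-position D → W
I: only reaches G(W), which is W → L
E: reaches L-position D → W
C: only reaches E(W), B(W), A(W), all W → L
F: reaches L-position I → W
J: reaches L-position D → W
The starting position J is W: the player to move should move to D, handing over an L position.

The first player wins.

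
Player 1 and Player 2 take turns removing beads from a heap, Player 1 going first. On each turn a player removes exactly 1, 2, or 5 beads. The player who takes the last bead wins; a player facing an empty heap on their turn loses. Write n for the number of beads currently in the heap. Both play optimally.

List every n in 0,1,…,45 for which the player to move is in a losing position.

Classify positions by backward induction: terminal positions (no move available) are L. From any other position, the mover wins iff some move reaches an L.
n=0: no move → L
n=1: reaches L-position 0 → W
n=2: reaches L-position 0 → W
n=3: only reaches 2(W), 1(W), all W → L
n=4: reaches L-position 3 → W
n=5: reaches L-position 3 → W
n=6: only reaches 5(W), 4(W), 1(W), all W → L
n=7: reaches L-position 6 → W
n=8: reaches L-position 6 → W
n=9: only reaches 8(W), 7(W), 4(W), all W → L
n=10: reaches L-position 9 → W
n=11: reaches L-position 9 → W
n=12: only reaches 11(W), 10(W), 7(W), all W → L
n=13: reaches L-position 12 → W
n=14: reaches L-position 12 → W
n=15: only reaches 14(W), 13(W), 10(W), all W → L
n=16: reaches L-position 15 → W
n=17: reaches L-position 15 → W
n=18: only reaches 17(W), 16(W), 13(W), all W → L
n=19: reaches L-position 18 → W
n=20: reaches L-position 18 → W
n=21: only reaches 20(W), 19(W), 16(W), all W → L
n=22: reaches L-position 21 → W
n=23: reaches L-position 21 → W
n=24: only reaches 23(W), 22(W), 19(W), all W → L
n=25: reaches L-position 24 → W
n=26: reaches L-position 24 → W
n=27: only reaches 26(W), 25(W), 22(W), all W → L
n=28: reaches L-position 27 → W
n=29: reaches L-position 27 → W
n=30: only reaches 29(W), 28(W), 25(W), all W → L
n=31: reaches L-position 30 → W
n=32: reaches L-position 30 → W
n=33: only reaches 32(W), 31(W), 28(W), all W → L
n=34: reaches L-position 33 → W
n=35: reaches L-position 33 → W
n=36: only reaches 35(W), 34(W), 31(W), all W → L
n=37: reaches L-position 36 → W
n=38: reaches L-position 36 → W
n=39: only reaches 38(W), 37(W), 34(W), all W → L
n=40: reaches L-position 39 → W
n=41: reaches L-position 39 → W
n=42: only reaches 41(W), 40(W), 37(W), all W → L
n=43: reaches L-position 42 → W
n=44: reaches L-position 42 → W
n=45: only reaches 44(W), 43(W), 40(W), all W → L
The losing starting values of n are exactly the entries labelled L in this table (16 of them).

0, 3, 6, 9, 12, 15, 18, 21, 24, 27, 30, 33, 36, 39, 42, 45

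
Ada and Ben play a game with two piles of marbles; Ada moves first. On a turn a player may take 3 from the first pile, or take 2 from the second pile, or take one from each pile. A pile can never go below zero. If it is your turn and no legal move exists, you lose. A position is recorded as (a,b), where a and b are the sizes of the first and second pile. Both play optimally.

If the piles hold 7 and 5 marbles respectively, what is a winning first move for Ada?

Move to (4,5).

Use the standard recursion: the mover loses at a terminal position; elsewhere, the mover wins exactly when some move hands the opponent an L position.
No move ever increases a pile, so every position that can arise here has a ≤ 7 and b ≤ 5; it is enough to label the cells with 0 ≤ a ≤ 7 and 0 ≤ b ≤ 5.
Every move lowers a or b (never raises either), so fill the grid row by row in increasing a, and left to right within a row: each cell's successors are then already labelled.
      b=0  b=1  b=2  b=3  b=4  b=5
a=0:    L    L    W    W    L    L
a=1:    L    W    W    L    L    W
a=2:    L    W    W    L    W    W
a=3:    W    W    L    L    W    W
a=4:    W    L    L    W    W    L
a=5:    W    L    W    W    L    L
a=6:    L    L    W    W    L    W
a=7:    L    W    W    L    L    W
Cells with no legal move (terminal, hence L): (0,0), (0,1), (1,0), (2,0).
The remaining L cells, each justified by listing all of its moves:
(0,4): L (sole option (0,2)(W) is W)
(0,5): L (sole option (0,3)(W) is W)
(1,3): L (options (1,1)(W), (0,2)(W) are all W)
(1,4): L (options (1,2)(W), (0,3)(W) are all W)
(2,3): L (options (2,1)(W), (1,2)(W) are all W)
(3,2): L (options (0,2)(W), (3,0)(W), (2,1)(W) are all W)
(3,3): L (options (0,3)(W), (3,1)(W), (2,2)(W) are all W)
(4,1): L (options (1,1)(W), (3,0)(W) are all W)
(4,2): L (options (1,2)(W), (4,0)(W), (3,1)(W) are all W)
(4,5): L (options (1,5)(W), (4,3)(W), (3,4)(W) are all W)
(5,1): L (options (2,1)(W), (4,0)(W) are all W)
(5,4): L (options (2,4)(W), (5,2)(W), (4,3)(W) are all W)
(5,5): L (options (2,5)(W), (5,3)(W), (4,4)(W) are all W)
(6,0): L (sole option (3,0)(W) is W)
(6,1): L (options (3,1)(W), (5,0)(W) are all W)
(6,4): L (options (3,4)(W), (6,2)(W), (5,3)(W) are all W)
(7,0): L (sole option (4,0)(W) is W)
(7,3): L (options (4,3)(W), (7,1)(W), (6,2)(W) are all W)
(7,4): L (options (4,4)(W), (7,2)(W), (6,3)(W) are all W)
Every other cell has at least one move into one of the L cells above, so it is W.
From (7,5), the L positions reachable in one move are: (4,5), (7,3), (6,4). Any move reaching one of these is winning.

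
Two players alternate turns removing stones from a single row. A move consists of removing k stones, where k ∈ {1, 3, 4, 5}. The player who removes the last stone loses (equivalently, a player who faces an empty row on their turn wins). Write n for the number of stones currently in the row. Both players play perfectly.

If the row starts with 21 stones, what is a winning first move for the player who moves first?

Remove 4, leaving 17.

Build the W/L table. Terminal = W. A non-terminal position is W if it has a move to some L; otherwise it is L.
n=0: no move; the opponent has just taken the last stone and therefore loses → W
n=1: →0(W) only, which is W, so L
n=2: →1(L), so W
n=3: →2(W), 0(W) — all W, so L
n=4: →3(L), so W
n=5: →1(L), so W
n=6: →3(L), so W
n=7: →3(L), so W
n=8: →3(L), so W
n=9: →8(W), 6(W), 5(W), 4(W) — all W, so L
n=10: →9(L), so W
n=11: →10(W), 8(W), 7(W), 6(W) — all W, so L
n=12: →11(L), so W
n=13: →9(L), so W
n=14: →11(L), so W
n=15: →11(L), so W
n=16: →11(L), so W
n=17: →16(W), 14(W), 13(W), 12(W) — all W, so L
n=18: →17(L), so W
n=19: →18(W), 16(W), 15(W), 14(W) — all W, so L
n=20: →19(L), so W
n=21: →17(L), so W
From 21, the L positions reachable in one move are: 17.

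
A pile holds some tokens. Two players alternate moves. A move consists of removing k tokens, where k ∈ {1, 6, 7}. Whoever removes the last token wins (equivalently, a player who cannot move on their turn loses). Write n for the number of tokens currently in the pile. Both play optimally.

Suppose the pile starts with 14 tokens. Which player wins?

Compute win/loss labels from the base case upward. A position with no move is L. Any other position is W if it can reach an L in one move, else L.
n=0: no move → L
n=1: can move to 0, which is L ⇒ W
n=2: the only move is to 1(W), a W ⇒ L
n=3: can move to 2, which is L ⇒ W
n=4: the only move is to 3(W), a W ⇒ L
n=5: can move to 4, which is L ⇒ W
n=6: can move to 0, which is L ⇒ W
n=7: can move to 0, which is L ⇒ W
n=8: can move to 2, which is L ⇒ W
n=9: can move to 2, which is L ⇒ W
n=10: can move to 4, which is L ⇒ W
n=11: can move to 4, which is L ⇒ W
n=12: moves to 11(W), 6(W), 5(W); every one is W ⇒ L
n=13: can move to 12, which is L ⇒ W
n=14: moves to 13(W), 8(W), 7(W); every one is W ⇒ L
The starting position 14 is L: whatever the player to move does, the opponent receives a W position.

The second player wins.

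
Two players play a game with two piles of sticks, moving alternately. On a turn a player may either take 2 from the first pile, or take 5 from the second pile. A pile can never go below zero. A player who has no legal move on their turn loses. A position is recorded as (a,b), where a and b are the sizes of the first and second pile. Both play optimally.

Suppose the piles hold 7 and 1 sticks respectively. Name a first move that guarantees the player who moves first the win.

Move to (5,1).

Work bottom-up. With no move the player to move loses. Otherwise the position is W if at least one move leads to an L position for the opponent, and L if every move leads to a W.
No move ever increases a pile, so every position that can arise here has a ≤ 7 and b ≤ 1; it is enough to label the cells with 0 ≤ a ≤ 7 and 0 ≤ b ≤ 1.
Every move lowers a or b (never raises either), so fill the grid row by row in increasing a, and left to right within a row: each cell's successors are then already labelled.
      b=0  b=1
a=0:    L    L
a=1:    L    L
a=2:    W    W
a=3:    W    W
a=4:    L    L
a=5:    L    L
a=6:    W    W
a=7:    W    W
Cells with no legal move (terminal, hence L): (0,0), (0,1), (1,0), (1,1).
The remaining L cells, each justified by listing all of its moves:
(4,0): L (sole option (2,0)(W) is W)
(4,1): L (sole option (2,1)(W) is W)
(5,0): L (sole option (3,0)(W) is W)
(5,1): L (sole option (3,1)(W) is W)
Every other cell has at least one move into one of the L cells above, so it is W.
From (7,1), the L positions reachable in one move are: (5,1).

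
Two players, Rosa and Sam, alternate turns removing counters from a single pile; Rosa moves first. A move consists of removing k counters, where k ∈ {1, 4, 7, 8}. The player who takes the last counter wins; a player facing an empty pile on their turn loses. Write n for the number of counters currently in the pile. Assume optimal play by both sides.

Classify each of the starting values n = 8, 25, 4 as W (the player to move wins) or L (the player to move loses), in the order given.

8: W, 25: L, 4: W

Label each position W (a win for the player to move) or L (a loss). A position with no legal move is L; any other position is W exactly when some move reaches an L, and L when every move reaches a W.
n=0: no move → L
n=1: reaches L-position 0 → W
n=2: only reaches 1(W), which is W → L
n=3: reaches L-position 2 → W
n=4: reaches L-position 0 → W
n=5: only reaches 4(W), 1(W), all W → L
n=6: reaches L-position 5 → W
n=7: reaches L-position 0 → W
n=8: reaches L-position 0 → W
n=9: reaches L-position 5 → W
n=10: reaches L-position 2 → W
n=11: only reaches 10(W), 7(W), 4(W), 3(W), all W → L
n=12: reaches L-position 11 → W
n=13: reaches L-position 5 → W
n=14: only reaches 13(W), 10(W), 7(W), 6(W), all W → L
n=15: reaches L-position 14 → W
n=16: only reaches 15(W), 12(W), 9(W), 8(W), all W → L
n=17: reaches L-position 16 → W
n=18: reaches L-position 14 → W
n=19: reaches L-position 11 → W
n=20: reaches L-position 16 → W
n=21: reaches L-position 14 → W
n=22: reaches L-position 14 → W
n=23: reaches L-position 16 → W
n=24: reaches L-position 16 → W
n=25: only reaches 24(W), 21(W), 18(W), 17(W), all W → L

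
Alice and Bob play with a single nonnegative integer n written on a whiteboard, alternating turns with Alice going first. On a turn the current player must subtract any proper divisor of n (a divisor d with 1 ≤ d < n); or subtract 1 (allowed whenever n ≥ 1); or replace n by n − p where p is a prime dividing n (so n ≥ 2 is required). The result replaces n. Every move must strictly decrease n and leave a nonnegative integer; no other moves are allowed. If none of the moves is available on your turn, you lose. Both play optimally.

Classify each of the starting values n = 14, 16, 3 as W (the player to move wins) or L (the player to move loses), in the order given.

Use the standard recursion: the mover loses at a terminal position; elsewhere, the mover wins exactly when some move hands the opponent an L position.
n=0: no move → L
n=1: W (go to 0, an L position)
n=2: W (go to 0, an L position)
n=3: W (go to 0, an L position)
n=4: L (options 2(W), 3(W) are all W)
n=5: W (go to 0, an L position)
n=6: W (go to 4, an L position)
n=7: W (go to 0, an L position)
n=8: W (go to 4, an L position)
n=9: L (options 6(W), 8(W) are all W)
n=10: W (go to 9, an L position)
n=11: W (go to 0, an L position)
n=12: W (go to 9, an L position)
n=13: W (go to 0, an L position)
n=14: L (options 7(W), 12(W), 13(W) are all W)
n=15: W (go to 14, an L position)
n=16: W (go to 14, an L position)

14: L, 16: W, 3: W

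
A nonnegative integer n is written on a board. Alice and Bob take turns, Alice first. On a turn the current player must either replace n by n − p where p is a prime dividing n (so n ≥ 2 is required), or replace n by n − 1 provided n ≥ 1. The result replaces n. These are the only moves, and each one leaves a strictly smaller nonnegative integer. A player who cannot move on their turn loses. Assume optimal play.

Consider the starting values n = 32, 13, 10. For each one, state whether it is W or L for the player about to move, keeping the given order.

32: L, 13: W, 10: W

Compute win/loss labels from the base case upward. A position with no move is L. Any other position is W if it can reach an L in one move, else L.
n=0: no move → L
n=1: W (go to 0, an L position)
n=2: W (go to 0, an L position)
n=3: W (go to 0, an L position)
n=4: L (options 2(W), 3(W) are all W)
n=5: W (go to 0, an L position)
n=6: W (go to 4, an L position)
n=7: W (go to 0, an L position)
n=8: L (options 6(W), 7(W) are all W)
n=9: W (go to 8, an L position)
n=10: W (go to 8, an L position)
n=11: W (go to 0, an L position)
n=12: L (options 9(W), 10(W), 11(W) are all W)
n=13: W (go to 0, an L position)
n=14: W (go to 12, an L position)
n=15: W (go to 12, an L position)
n=16: L (options 14(W), 15(W) are all W)
n=17: W (go to 0, an L position)
n=18: W (go to 16, an L position)
n=19: W (go to 0, an L position)
n=20: L (options 15(W), 18(W), 19(W) are all W)
n=21: W (go to 20, an L position)
n=22: W (go to 20, an L position)
n=23: W (go to 0, an L position)
n=24: L (options 21(W), 22(W), 23(W) are all W)
n=25: W (go to 20, an L position)
n=26: W (go to 24, an L position)
n=27: W (go to 24, an L position)
n=28: L (options 21(W), 26(W), 27(W) are all W)
n=29: W (go to 0, an L position)
n=30: W (go to 28, an L position)
n=31: W (go to 0, an L position)
n=32: L (options 30(W), 31(W) are all W)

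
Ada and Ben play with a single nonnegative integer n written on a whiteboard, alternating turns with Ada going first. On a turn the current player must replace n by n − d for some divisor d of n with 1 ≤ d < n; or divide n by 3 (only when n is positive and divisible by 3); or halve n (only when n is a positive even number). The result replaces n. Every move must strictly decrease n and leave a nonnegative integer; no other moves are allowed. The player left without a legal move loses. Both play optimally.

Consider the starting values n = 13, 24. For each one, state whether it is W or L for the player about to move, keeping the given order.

Work bottom-up. With no move the player to move loses. Otherwise the position is W if at least one move leads to an L position for the opponent, and L if every move leads to a W.
n=0: no move → L
n=1: no move → L
n=2: reaches L-position 1 → W
n=3: reaches L-position 1 → W
n=4: only reaches 2(W), 3(W), all W → L
n=5: reaches L-position 4 → W
n=6: reaches L-position 4 → W
n=7: only reaches 6(W), which is W → L
n=8: reaches L-position 4 → W
n=9: only reaches 3(W), 6(W), 8(W), all W → L
n=10: reaches L-position 9 → W
n=11: only reaches 10(W), which is W → L
n=12: reaches L-position 4 → W
n=13: only reaches 12(W), which is W → L
n=14: reaches L-position 7 → W
n=15: only reaches 5(W), 10(W), 12(W), 14(W), all W → L
n=16: reaches L-position 15 → W
n=17: only reaches 16(W), which is W → L
n=18: reaches L-position 9 → W
n=19: only reaches 18(W), which is W → L
n=20: reaches L-position 15 → W
n=21: reaches L-position 7 → W
n=22: reaches L-position 11 → W
n=23: only reaches 22(W), which is W → L
n=24: reaches L-position 23 → W

13: L, 24: W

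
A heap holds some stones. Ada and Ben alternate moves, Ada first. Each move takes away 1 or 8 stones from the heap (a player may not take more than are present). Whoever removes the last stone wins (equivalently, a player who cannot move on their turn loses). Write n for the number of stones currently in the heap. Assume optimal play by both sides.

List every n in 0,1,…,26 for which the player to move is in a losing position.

Label each position W (a win for the player to move) or L (a loss). A position with no legal move is L; any other position is W exactly when some move reaches an L, and L when every move reaches a W.
n=0: no move → L
n=1: reaches L-position 0 → W
n=2: only reaches 1(W), which is W → L
n=3: reaches L-position 2 → W
n=4: only reaches 3(W), which is W → L
n=5: reaches L-position 4 → W
n=6: only reaches 5(W), which is W → L
n=7: reaches L-position 6 → W
n=8: reaches L-position 0 → W
n=9: only reaches 8(W), 1(W), all W → L
n=10: reaches L-position 9 → W
n=11: only reaches 10(W), 3(W), all W → L
n=12: reaches L-position 11 → W
n=13: only reaches 12(W), 5(W), all W → L
n=14: reaches L-position 13 → W
n=15: only reaches 14(W), 7(W), all W → L
n=16: reaches L-position 15 → W
n=17: reaches L-position 9 → W
n=18: only reaches 17(W), 10(W), all W → L
n=19: reaches L-position 18 → W
n=20: only reaches 19(W), 12(W), all W → L
n=21: reaches L-position 20 → W
n=22: only reaches 21(W), 14(W), all W → L
n=23: reaches L-position 22 → W
n=24: only reaches 23(W), 16(W), all W → L
n=25: reaches L-position 24 → W
n=26: reaches L-position 18 → W
Reading off the rows marked L gives the requested list; there are 12 such values of n.

0, 2, 4, 6, 9, 11, 13, 15, 18, 20, 22, 24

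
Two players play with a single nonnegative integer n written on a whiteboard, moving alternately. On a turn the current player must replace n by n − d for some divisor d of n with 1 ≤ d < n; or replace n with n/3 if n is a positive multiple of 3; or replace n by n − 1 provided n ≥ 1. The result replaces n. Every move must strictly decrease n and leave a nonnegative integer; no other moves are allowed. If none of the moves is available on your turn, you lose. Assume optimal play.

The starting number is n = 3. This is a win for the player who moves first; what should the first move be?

Compute win/loss labels from the base case upward. A position with no move is L. Any other position is W if it can reach an L in one move, else L.
n=0: no move → L
n=1: →0(L), so W
n=2: →1(W) only, which is W, so L
n=3: →2(L), so W
From 3, the L positions reachable in one move are: 2.

Move to 2.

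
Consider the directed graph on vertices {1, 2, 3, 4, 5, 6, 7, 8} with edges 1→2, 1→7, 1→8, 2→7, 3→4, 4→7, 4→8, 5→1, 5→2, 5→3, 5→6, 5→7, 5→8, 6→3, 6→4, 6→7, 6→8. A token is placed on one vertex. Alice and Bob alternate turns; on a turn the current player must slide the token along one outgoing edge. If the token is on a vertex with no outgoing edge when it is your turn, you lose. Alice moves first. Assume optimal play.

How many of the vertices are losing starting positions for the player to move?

3

Build the W/L table. Terminal = L. A non-terminal position is W if it has a move to some L; otherwise it is L.
Every edge goes from a vertex to one that appears earlier in the order 8, 7, 4, 2, 3, 6, 1, 5, so processing vertices in that order labels each vertex after all of its successors.
8: no outgoing edge → L
7: no outgoing edge → L
4: →7(L), so W
2: →7(L), so W
3: →4(W) only, which is W, so L
6: →3(L), so W
1: →7(L), so W
5: →3(L), so W
The L vertices are 3, 7, 8; that is 3 in all.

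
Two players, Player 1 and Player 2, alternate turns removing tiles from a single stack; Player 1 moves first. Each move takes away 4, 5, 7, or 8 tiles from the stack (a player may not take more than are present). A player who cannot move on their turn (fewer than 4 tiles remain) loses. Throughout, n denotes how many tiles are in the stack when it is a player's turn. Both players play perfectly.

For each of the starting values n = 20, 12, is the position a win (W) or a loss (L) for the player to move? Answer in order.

20: W, 12: L

Classify positions by backward induction: terminal positions (no move available) are L. From any other position, the mover wins iff some move reaches an L.
n=0: no move → L
n=1: no move → L
n=2: no move → L
n=3: no move → L
n=4: reaches L-position 0 → W
n=5: reaches L-position 1 → W
n=6: reaches L-position 2 → W
n=7: reaches L-position 3 → W
n=8: reaches L-position 3 → W
n=9: reaches L-position 2 → W
n=10: reaches L-position 3 → W
n=11: reaches L-position 3 → W
n=12: only reaches 8(W), 7(W), 5(W), 4(W), all W → L
n=13: only reaches 9(W), 8(W), 6(W), 5(W), all W → L
n=14: only reaches 10(W), 9(W), 7(W), 6(W), all W → L
n=15: only reaches 11(W), 10(W), 8(W), 7(W), all W → L
n=16: reaches L-position 12 → W
n=17: reaches L-position 13 → W
n=18: reaches L-position 14 → W
n=19: reaches L-position 15 → W
n=20: reaches L-position 15 → W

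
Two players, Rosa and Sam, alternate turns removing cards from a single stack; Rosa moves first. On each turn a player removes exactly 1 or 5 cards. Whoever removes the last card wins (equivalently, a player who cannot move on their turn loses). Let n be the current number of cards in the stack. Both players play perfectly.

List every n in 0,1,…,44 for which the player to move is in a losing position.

Classify positions by backward induction: terminal positions (no move available) are L. From any other position, the mover wins iff some move reaches an L.
n=0: no move → L
n=1: →0(L), so W
n=2: →1(W) only, which is W, so L
n=3: →2(L), so W
n=4: →3(W) only, which is W, so L
n=5: →4(L), so W
n=6: →5(W), 1(W) — all W, so L
n=7: →6(L), so W
n=8: →7(W), 3(W) — all W, so L
n=9: →8(L), so W
n=10: →9(W), 5(W) — all W, so L
n=11: →10(L), so W
n=12: →11(W), 7(W) — all W, so L
n=13: →12(L), so W
n=14: →13(W), 9(W) — all W, so L
n=15: →14(L), so W
n=16: →15(W), 11(W) — all W, so L
n=17: →16(L), so W
n=18: →17(W), 13(W) — all W, so L
n=19: →18(L), so W
n=20: →19(W), 15(W) — all W, so L
n=21: →20(L), so W
n=22: →21(W), 17(W) — all W, so L
n=23: →22(L), so W
n=24: →23(W), 19(W) — all W, so L
n=25: →24(L), so W
n=26: →25(W), 21(W) — all W, so L
n=27: →26(L), so W
n=28: →27(W), 23(W) — all W, so L
n=29: →28(L), so W
n=30: →29(W), 25(W) — all W, so L
n=31: →30(L), so W
n=32: →31(W), 27(W) — all W, so L
n=33: →32(L), so W
n=34: →33(W), 29(W) — all W, so L
n=35: →34(L), so W
n=36: →35(W), 31(W) — all W, so L
n=37: →36(L), so W
n=38: →37(W), 33(W) — all W, so L
n=39: →38(L), so W
n=40: →39(W), 35(W) — all W, so L
n=41: →40(L), so W
n=42: →41(W), 37(W) — all W, so L
n=43: →42(L), so W
n=44: →43(W), 39(W) — all W, so L
Reading off the rows marked L gives the requested list; there are 23 such values of n.

0, 2, 4, 6, 8, 10, 12, 14, 16, 18, 20, 22, 24, 26, 28, 30, 32, 34, 36, 38, 40, 42, 44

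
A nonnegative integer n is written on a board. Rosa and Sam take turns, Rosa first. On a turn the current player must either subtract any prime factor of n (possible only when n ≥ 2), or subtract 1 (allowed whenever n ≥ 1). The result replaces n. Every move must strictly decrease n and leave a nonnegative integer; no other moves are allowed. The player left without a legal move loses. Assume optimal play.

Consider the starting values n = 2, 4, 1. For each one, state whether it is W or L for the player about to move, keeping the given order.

2: W, 4: L, 1: W

Build the W/L table. Terminal = L. A non-terminal position is W if it has a move to some L; otherwise it is L.
n=0: no move → L
n=1: →0(L), so W
n=2: →0(L), so W
n=3: →0(L), so W
n=4: →2(W), 3(W) — all W, so L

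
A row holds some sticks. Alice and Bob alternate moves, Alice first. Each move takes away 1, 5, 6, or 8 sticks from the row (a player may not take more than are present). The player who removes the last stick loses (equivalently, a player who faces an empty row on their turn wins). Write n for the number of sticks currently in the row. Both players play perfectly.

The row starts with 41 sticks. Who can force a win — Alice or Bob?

Label each position W (a win for the player to move) or L (a loss). A position with no legal move is W; any other position is W exactly when some move reaches an L, and L when every move reaches a W.
n=0: no move; the opponent has just taken the last stick and therefore loses → W
n=1: the only move is to 0(W), a W ⇒ L
n=2: can move to 1, which is L ⇒ W
n=3: the only move is to 2(W), a W ⇒ L
n=4: can move to 3, which is L ⇒ W
n=5: moves to 4(W), 0(W); every one is W ⇒ L
n=6: can move to 5, which is L ⇒ W
n=7: can move to 1, which is L ⇒ W
n=8: can move to 3, which is L ⇒ W
n=9: can move to 3, which is L ⇒ W
n=10: can move to 5, which is L ⇒ W
n=11: can move to 5, which is L ⇒ W
n=12: moves to 11(W), 7(W), 6(W), 4(W); every one is W ⇒ L
n=13: can move to 12, which is L ⇒ W
n=14: moves to 13(W), 9(W), 8(W), 6(W); every one is W ⇒ L
n=15: can move to 14, which is L ⇒ W
n=16: moves to 15(W), 11(W), 10(W), 8(W); every one is W ⇒ L
n=17: can move to 16, which is L ⇒ W
n=18: can move to 12, which is L ⇒ W
n=19: can move to 14, which is L ⇒ W
n=20: can move to 14, which is L ⇒ W
n=21: can move to 16, which is L ⇒ W
n=22: can move to 16, which is L ⇒ W
n=23: moves to 22(W), 18(W), 17(W), 15(W); every one is W ⇒ L
n=24: can move to 23, which is L ⇒ W
n=25: moves to 24(W), 20(W), 19(W), 17(W); every one is W ⇒ L
n=26: can move to 25, which is L ⇒ W
n=27: moves to 26(W), 22(W), 21(W), 19(W); every one is W ⇒ L
n=28: can move to 27, which is L ⇒ W
n=29: can move to 23, which is L ⇒ W
n=30: can move to 25, which is L ⇒ W
n=31: can move to 25, which is L ⇒ W
n=32: can move to 27, which is L ⇒ W
n=33: can move to 27, which is L ⇒ W
n=34: moves to 33(W), 29(W), 28(W), 26(W); every one is W ⇒ L
n=35: can move to 34, which is L ⇒ W
n=36: moves to 35(W), 31(W), 30(W), 28(W); every one is W ⇒ L
n=37: can move to 36, which is L ⇒ W
n=38: moves to 37(W), 33(W), 32(W), 30(W); every one is W ⇒ L
n=39: can move to 38, which is L ⇒ W
n=40: can move to 34, which is L ⇒ W
n=41: can move to 36, which is L ⇒ W
The starting position 41 is W: Alice should remove 5, leaving 36, handing over an L position.

Alice wins.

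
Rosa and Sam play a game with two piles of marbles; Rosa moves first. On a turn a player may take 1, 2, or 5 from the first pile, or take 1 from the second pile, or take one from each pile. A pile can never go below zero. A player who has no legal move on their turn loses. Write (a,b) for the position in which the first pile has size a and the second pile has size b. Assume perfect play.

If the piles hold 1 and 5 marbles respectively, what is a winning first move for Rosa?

Build the W/L table. Terminal = L. A non-terminal position is W if it has a move to some L; otherwise it is L.
No move ever increases a pile, so every position that can arise here has a ≤ 1 and b ≤ 5; it is enough to label the cells with 0 ≤ a ≤ 1 and 0 ≤ b ≤ 5.
Every move lowers a or b (never raises either), so fill the grid row by row in increasing a, and left to right within a row: each cell's successors are then already labelled.
      b=0  b=1  b=2  b=3  b=4  b=5
a=0:    L    W    L    W    L    W
a=1:    W    W    W    W    W    W
Cells with no legal move (terminal, hence L): (0,0).
The remaining L cells, each justified by listing all of its moves:
(0,2): L (sole option (0,1)(W) is W)
(0,4): L (sole option (0,3)(W) is W)
Every other cell has at least one move into one of the L cells above, so it is W.
From (1,5), the L positions reachable in one move are: (0,4).

Move to (0,4).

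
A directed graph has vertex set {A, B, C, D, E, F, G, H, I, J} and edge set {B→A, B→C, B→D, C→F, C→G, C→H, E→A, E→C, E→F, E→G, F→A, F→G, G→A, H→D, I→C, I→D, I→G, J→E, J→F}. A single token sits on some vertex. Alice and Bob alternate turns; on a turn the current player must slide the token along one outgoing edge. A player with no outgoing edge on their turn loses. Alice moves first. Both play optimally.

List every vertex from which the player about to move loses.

A, C, D, J

Compute win/loss labels from the base case upward. A position with no move is L. Any other position is W if it can reach an L in one move, else L.
Every edge goes from a vertex to one that appears earlier in the order D, A, G, F, H, C, I, E, J, B, so processing vertices in that order labels each vertex after all of its successors.
D: no outgoing edge → L
A: no outgoing edge → L
G: W (go to A, an L position)
F: W (go to A, an L position)
H: W (go to D, an L position)
C: L (options H(W), F(W), G(W) are all W)
I: W (go to C, an L position)
E: W (go to C, an L position)
J: L (options E(W), F(W) are all W)
B: W (go to C, an L position)
Reading off the rows marked L gives the requested list; there are 4 such vertices.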